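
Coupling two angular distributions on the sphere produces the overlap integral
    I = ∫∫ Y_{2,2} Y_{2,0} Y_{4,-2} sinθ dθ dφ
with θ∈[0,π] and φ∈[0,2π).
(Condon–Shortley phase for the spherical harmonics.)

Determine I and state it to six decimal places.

0.156078

Checks pass: Σm=0; 8 even; l₃=4∈[0,4].
(2·2+1)(2·2+1)(2·4+1) = 225
Δ: 0! 4! 4! / 9! → 1/630
sum: t=0:+1/16 = 1/16
3j²(2 2 4; 0 0 0) = Δ·Π!·Σ² = 2/35  (sign +1)
sum: t=0:+1/96 = 1/96
3j²(2 2 4; 2 0 -2) = Δ·Π!·Σ² = 1/42  (sign +1)
combine: 4πI² = 225·2/35·1/42 = 15/49
take √, sign +1: I = 0.15607835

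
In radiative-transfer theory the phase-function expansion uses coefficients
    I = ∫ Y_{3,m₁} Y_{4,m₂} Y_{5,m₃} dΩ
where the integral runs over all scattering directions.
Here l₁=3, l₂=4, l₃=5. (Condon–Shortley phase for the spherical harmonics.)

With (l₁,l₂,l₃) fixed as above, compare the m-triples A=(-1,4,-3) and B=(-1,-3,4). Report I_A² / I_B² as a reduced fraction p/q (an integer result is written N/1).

16/1

l's match ⇒ only the (l;m) 3-j factors differ between A and B.
A: triangle coeff Δ(3,4,5) = 1/180180; Σ_t [2,2]: t=2:+1/5760 = 1/5760; (3j)²=56/2145 [(3 4 5; -1 4 -3)], sign=+1
B: triangle coeff Δ(3,4,5) = 1/180180; Σ_t [0,1]: t=0:+1/5760 t=1:−1/4320 = -1/17280; (3j)²=7/4290 [(3 4 5; -1 -3 4)], sign=+1
I_A²/I_B² = (56/2145)/(7/4290) = 16/1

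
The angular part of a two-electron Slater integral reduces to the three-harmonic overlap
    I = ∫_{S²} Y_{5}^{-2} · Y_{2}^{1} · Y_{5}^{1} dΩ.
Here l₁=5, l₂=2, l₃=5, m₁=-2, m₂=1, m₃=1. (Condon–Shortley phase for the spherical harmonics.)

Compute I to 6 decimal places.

0.104819

Checks pass: Σm=0; 12 even; l₃=5∈[3,7].
(2·5+1)(2·2+1)(2·5+1) = 605
Δ: 2! 8! 2! / 13! → 1/38610
sum: t=0:+1/2880 t=1:−1/576 t=2:+1/2880 = -1/960
3j²(5 2 5; 0 0 0) = Δ·Π!·Σ² = 10/429  (sign +1)
sum: t=1:−1/2880 t=2:+1/1440 = 1/2880
3j²(5 2 5; -2 1 1) = Δ·Π!·Σ² = 7/715  (sign +1)
combine: 4πI² = 605·10/429·7/715 = 70/507
take √, sign +1: I = 0.10481902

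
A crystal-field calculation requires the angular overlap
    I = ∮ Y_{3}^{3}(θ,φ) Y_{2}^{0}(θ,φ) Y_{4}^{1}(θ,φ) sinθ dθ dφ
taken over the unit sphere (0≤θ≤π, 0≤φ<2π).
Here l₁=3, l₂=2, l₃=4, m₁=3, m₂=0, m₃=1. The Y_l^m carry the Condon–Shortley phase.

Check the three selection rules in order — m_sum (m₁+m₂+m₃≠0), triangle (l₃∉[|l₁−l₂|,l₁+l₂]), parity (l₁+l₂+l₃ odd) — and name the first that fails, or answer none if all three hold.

m₁+m₂+m₃ = 3 + 0 + 1 = 4  ✗
triangle: |3−2|=1 ≤ l₃=4 ≤ 3+2=5
parity: l₁+l₂+l₃ = 9 is odd

m_sum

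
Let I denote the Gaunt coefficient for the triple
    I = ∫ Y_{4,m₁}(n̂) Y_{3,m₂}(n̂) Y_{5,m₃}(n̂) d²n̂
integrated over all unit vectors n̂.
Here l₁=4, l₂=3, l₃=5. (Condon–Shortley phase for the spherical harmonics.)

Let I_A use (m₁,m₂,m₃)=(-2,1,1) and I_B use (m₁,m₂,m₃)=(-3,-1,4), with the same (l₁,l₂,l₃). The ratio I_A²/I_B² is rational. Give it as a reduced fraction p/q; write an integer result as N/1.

1849/294

Same 4,3,5: normalisation and zero-m 3j drop out of the ratio.
A: Δ: 2! 6! 4! / 13! → 1/180180; sum: t=0:+1/34560 t=1:−1/720 t=2:+1/384 = 43/34560; 3j²(4 3 5; -2 1 1) = Δ·Π!·Σ² = 1849/180180  (sign +1)
B: Δ: 2! 6! 4! / 13! → 1/180180; sum: t=1:−1/4320 t=2:+1/5760 = -1/17280; 3j²(4 3 5; -3 -1 4) = Δ·Π!·Σ² = 7/4290  (sign +1)
I_A²/I_B² = (1849/180180)/(7/4290) = 1849/294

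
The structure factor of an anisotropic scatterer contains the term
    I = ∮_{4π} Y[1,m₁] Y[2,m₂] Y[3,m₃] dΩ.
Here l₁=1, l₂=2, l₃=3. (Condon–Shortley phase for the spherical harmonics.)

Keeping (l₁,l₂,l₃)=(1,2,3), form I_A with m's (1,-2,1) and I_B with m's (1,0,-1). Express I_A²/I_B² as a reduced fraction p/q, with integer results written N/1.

1/6

l's match ⇒ only the (l;m) 3-j factors differ between A and B.
A: triangle coeff Δ(1,2,3) = 1/105; Σ_t [0,0]: t=0:+1/48 = 1/48; (3j)²=1/105 [(1 2 3; 1 -2 1)], sign=+1
B: triangle coeff Δ(1,2,3) = 1/105; Σ_t [0,0]: t=0:+1/8 = 1/8; (3j)²=2/35 [(1 2 3; 1 0 -1)], sign=+1
I_A²/I_B² = (1/105)/(2/35) = 1/6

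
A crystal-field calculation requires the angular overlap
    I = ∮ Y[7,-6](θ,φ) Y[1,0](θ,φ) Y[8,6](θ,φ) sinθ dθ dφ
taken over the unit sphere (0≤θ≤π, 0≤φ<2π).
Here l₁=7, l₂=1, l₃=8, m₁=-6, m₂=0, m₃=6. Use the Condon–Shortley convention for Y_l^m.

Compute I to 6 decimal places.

0.161907

Checks pass: Σm=0; 16 even; l₃=8∈[6,8].
(2·7+1)(2·1+1)(2·8+1) = 765
Δ: 0! 14! 2! / 17! → 1/2040
sum: t=0:+1/25401600 = 1/25401600
3j²(7 1 8; 0 0 0) = Δ·Π!·Σ² = 8/255  (sign +1)
sum: t=0:+1/6227020800 = 1/6227020800
3j²(7 1 8; -6 0 6) = Δ·Π!·Σ² = 7/510  (sign +1)
combine: 4πI² = 765·8/255·7/510 = 28/85
take √, sign +1: I = 0.16190663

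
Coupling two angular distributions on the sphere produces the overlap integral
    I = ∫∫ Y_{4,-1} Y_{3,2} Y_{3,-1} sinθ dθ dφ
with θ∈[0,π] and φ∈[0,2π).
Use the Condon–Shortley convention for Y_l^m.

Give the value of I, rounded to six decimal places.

0.145070

Checks pass: Σm=0; 10 even; l₃=3∈[1,7].
(2·4+1)(2·3+1)(2·3+1) = 441
Δ: 4! 4! 2! / 11! → 1/34650
sum: t=1:−1/72 t=2:+1/16 t=3:−1/72 = 5/144
3j²(4 3 3; 0 0 0) = Δ·Π!·Σ² = 2/77  (sign -1)
sum: t=3:−1/48 t=4:+1/144 = -1/72
3j²(4 3 3; -1 2 -1) = Δ·Π!·Σ² = 16/693  (sign -1)
combine: 4πI² = 441·2/77·16/693 = 32/121
take √, sign +1: I = 0.14506992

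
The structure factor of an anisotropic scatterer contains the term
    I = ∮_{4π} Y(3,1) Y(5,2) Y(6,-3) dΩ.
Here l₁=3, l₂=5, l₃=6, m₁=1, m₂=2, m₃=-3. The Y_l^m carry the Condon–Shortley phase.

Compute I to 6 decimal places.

-0.152880

Checks pass: Σm=0; 14 even; l₃=6∈[2,8].
(2·3+1)(2·5+1)(2·6+1) = 1001
Δ: 2! 4! 8! / 15! → 1/675675
sum: t=0:+1/8640 t=1:−1/2304 t=2:+1/8640 = -7/34560
3j²(3 5 6; 0 0 0) = Δ·Π!·Σ² = 7/429  (sign -1)
sum: t=0:+1/40320 t=1:−1/8640 t=2:+1/34560 = -1/16128
3j²(3 5 6; 1 2 -3) = Δ·Π!·Σ² = 18/1001  (sign +1)
combine: 4πI² = 1001·7/429·18/1001 = 42/143
take √, sign -1: I = -0.15288036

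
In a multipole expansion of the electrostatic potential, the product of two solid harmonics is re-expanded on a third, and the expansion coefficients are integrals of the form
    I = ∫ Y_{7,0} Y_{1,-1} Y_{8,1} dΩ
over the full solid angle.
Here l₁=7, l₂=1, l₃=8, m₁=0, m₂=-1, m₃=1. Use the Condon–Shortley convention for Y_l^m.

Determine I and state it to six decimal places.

-0.183585

Rules hold: Σm=0, L=16 even, 6≤8≤8.
N = 15·3·17 = 765
Δ = 0!·14!·2!/17! = 1/2040
Racah Σ t=0..0: t=0:+1/25401600 = 1/25401600
⇒ 3j(7 1 8; 0 0 0)² = 8/255, sgn +1
Racah Σ t=0..0: t=0:+1/50803200 = 1/50803200
⇒ 3j(7 1 8; 0 -1 1)² = 3/170, sgn -1
4πI² = N·(3j₀)²·(3jₘ)² = 36/85
I = -1·√(0.423529/4π) = -0.18358486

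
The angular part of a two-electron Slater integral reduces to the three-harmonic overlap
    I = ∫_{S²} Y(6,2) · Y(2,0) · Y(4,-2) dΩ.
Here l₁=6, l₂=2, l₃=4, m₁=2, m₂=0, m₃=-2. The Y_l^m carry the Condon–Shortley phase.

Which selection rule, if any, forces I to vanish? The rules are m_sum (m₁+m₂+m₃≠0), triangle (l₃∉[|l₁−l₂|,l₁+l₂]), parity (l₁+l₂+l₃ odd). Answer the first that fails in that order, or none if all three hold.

azimuthal sum: 2 + 0 − 2 = 0  ✓
4 ≤ 4 ≤ 8 (triangle on l)  ✓
L = 6 + 2 + 4 = 12 (even)  ✓

none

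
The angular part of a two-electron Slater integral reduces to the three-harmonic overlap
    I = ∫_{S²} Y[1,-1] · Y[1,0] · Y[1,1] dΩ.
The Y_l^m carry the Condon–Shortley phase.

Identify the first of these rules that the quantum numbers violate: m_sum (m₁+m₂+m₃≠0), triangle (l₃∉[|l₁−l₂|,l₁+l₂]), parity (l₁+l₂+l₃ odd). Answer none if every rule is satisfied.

m₁+m₂+m₃ = -1 + 0 + 1 = 0  ✓
triangle: |1−1|=0 ≤ l₃=1 ≤ 1+1=2  ✓
parity: l₁+l₂+l₃ = 3 is odd  ✗

parity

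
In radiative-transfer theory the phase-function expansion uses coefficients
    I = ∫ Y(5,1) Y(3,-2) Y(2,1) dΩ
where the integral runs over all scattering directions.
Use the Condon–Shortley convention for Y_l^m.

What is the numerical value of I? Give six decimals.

-0.117387

Rules hold: Σm=0, L=10 even, 2≤2≤8.
N = 11·7·5 = 385
Δ = 6!·4!·0!/11! = 1/2310
Racah Σ t=3..3: t=3:−1/144 = -1/144
⇒ 3j(5 3 2; 0 0 0)² = 10/231, sgn -1
Racah Σ t=1..1: t=1:−1/720 = -1/720
⇒ 3j(5 3 2; 1 -2 1)² = 4/385, sgn +1
4πI² = N·(3j₀)²·(3jₘ)² = 40/231
I = -1·√(0.17316/4π) = -0.11738675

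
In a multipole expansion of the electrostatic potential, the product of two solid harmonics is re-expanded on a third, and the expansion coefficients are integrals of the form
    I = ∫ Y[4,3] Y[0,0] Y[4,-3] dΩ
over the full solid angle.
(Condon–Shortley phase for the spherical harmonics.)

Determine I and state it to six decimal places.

Rules hold: Σm=0, L=8 even, 4≤4≤4.
N = 9·1·9 = 81
Δ = 0!·8!·0!/9! = 1/9
Racah Σ t=0..0: t=0:+1/576 = 1/576
⇒ 3j(4 0 4; 0 0 0)² = 1/9, sgn +1
Racah Σ t=0..0: t=0:+1/5040 = 1/5040
⇒ 3j(4 0 4; 3 0 -3)² = 1/9, sgn -1
4πI² = N·(3j₀)²·(3jₘ)² = 1/1
I = -1·√(1/4π) = -0.28209479

-0.282095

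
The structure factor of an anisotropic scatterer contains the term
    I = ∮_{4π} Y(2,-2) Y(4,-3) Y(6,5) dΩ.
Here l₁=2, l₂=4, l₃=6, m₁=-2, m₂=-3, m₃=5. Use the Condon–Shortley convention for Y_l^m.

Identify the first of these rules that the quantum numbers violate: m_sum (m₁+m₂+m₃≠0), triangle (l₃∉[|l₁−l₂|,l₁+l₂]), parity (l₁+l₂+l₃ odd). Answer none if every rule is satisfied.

none

m₁+m₂+m₃ = -2 − 3 + 5 = 0  ✓
triangle: |2−4|=2 ≤ l₃=6 ≤ 2+4=6  ✓
parity: l₁+l₂+l₃ = 12 is even  ✓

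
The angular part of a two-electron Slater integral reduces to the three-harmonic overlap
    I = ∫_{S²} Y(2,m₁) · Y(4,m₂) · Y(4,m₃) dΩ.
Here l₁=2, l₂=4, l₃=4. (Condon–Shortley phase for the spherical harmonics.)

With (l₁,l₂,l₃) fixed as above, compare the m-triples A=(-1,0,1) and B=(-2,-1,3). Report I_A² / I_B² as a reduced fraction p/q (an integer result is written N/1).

Same 2,4,4: normalisation and zero-m 3j drop out of the ratio.
A: Δ: 2! 2! 6! / 11! → 1/13860; sum: t=1:−1/72 t=2:+1/96 = -1/288; 3j²(2 4 4; -1 0 1) = Δ·Π!·Σ² = 1/462  (sign +1)
B: Δ: 2! 2! 6! / 11! → 1/13860; sum: t=2:+1/480 = 1/480; 3j²(2 4 4; -2 -1 3) = Δ·Π!·Σ² = 3/110  (sign -1)
I_A²/I_B² = (1/462)/(3/110) = 5/63

5/63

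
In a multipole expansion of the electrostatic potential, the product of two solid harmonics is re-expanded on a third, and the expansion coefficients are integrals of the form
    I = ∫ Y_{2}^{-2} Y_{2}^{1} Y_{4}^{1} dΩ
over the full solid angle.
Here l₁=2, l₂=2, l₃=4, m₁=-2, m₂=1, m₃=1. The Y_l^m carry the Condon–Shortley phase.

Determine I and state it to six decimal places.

-0.090112

Rules hold: Σm=0, L=8 even, 0≤4≤4.
N = 5·5·9 = 225
Δ = 0!·4!·4!/9! = 1/630
Racah Σ t=0..0: t=0:+1/16 = 1/16
⇒ 3j(2 2 4; 0 0 0)² = 2/35, sgn +1
Racah Σ t=0..0: t=0:+1/144 = 1/144
⇒ 3j(2 2 4; -2 1 1)² = 1/126, sgn -1
4πI² = N·(3j₀)²·(3jₘ)² = 5/49
I = -1·√(0.102041/4π) = -0.09011188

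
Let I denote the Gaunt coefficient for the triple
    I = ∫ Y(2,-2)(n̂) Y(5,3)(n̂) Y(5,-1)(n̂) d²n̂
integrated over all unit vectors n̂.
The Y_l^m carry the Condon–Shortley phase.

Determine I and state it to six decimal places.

Rules hold: Σm=0, L=12 even, 3≤5≤7.
N = 5·11·11 = 605
Δ = 2!·2!·8!/13! = 1/38610
Racah Σ t=0..2: t=0:+1/2880 t=1:−1/576 t=2:+1/2880 = -1/960
⇒ 3j(2 5 5; 0 0 0)² = 10/429, sgn +1
Racah Σ t=2..2: t=2:+1/5760 = 1/5760
⇒ 3j(2 5 5; -2 3 -1)² = 56/2145, sgn +1
4πI² = N·(3j₀)²·(3jₘ)² = 560/1521
I = +1·√(0.368179/4π) = 0.17116875

0.171169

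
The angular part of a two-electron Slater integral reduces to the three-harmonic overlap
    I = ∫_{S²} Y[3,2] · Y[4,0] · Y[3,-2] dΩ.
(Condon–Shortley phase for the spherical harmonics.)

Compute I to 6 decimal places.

-0.179515

Rules hold: Σm=0, L=10 even, 1≤3≤7.
N = 7·9·7 = 441
Δ = 4!·2!·4!/11! = 1/34650
Racah Σ t=1..3: t=1:−1/72 t=2:+1/16 t=3:−1/72 = 5/144
⇒ 3j(3 4 3; 0 0 0)² = 2/77, sgn -1
Racah Σ t=0..1: t=0:+1/576 t=1:−1/72 = -7/576
⇒ 3j(3 4 3; 2 0 -2)² = 7/198, sgn +1
4πI² = N·(3j₀)²·(3jₘ)² = 49/121
I = -1·√(0.404959/4π) = -0.17951487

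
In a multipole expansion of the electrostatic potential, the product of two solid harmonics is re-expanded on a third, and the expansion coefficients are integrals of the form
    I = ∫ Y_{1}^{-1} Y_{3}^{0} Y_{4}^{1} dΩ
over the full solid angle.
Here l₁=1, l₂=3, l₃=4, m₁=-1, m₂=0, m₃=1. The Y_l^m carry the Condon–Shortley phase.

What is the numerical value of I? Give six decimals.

m-sum 0 ✓  L=8 even ✓  2≤4≤4 ✓
Π(2lᵢ+1) = 3×7×9 = 189
triangle coeff Δ(1,3,4) = 1/252
Σ_t [0,0]: t=0:+1/36 = 1/36
(3j)²=4/63 [(1 3 4; 0 0 0)], sign=+1
Σ_t [0,0]: t=0:+1/72 = 1/72
(3j)²=5/126 [(1 3 4; -1 0 1)], sign=-1
⇒ 4πI² = 10/21
I = (-1)√(10/21/(4π)) = -0.19466390

-0.194664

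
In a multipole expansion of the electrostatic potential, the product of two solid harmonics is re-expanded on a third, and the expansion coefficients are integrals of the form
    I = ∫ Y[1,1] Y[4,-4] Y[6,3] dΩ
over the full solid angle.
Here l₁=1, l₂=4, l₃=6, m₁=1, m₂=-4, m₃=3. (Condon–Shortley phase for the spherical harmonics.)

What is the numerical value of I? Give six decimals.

triangle: need 3≤l₃≤5, have 6; I=0

0.000000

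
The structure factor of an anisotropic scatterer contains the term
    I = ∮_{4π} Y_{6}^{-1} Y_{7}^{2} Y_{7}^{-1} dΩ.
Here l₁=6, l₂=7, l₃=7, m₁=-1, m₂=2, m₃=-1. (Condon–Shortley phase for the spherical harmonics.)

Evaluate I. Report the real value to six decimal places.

Checks pass: Σm=0; 20 even; l₃=7∈[1,13].
(2·6+1)(2·7+1)(2·7+1) = 2925
Δ: 6! 6! 8! / 21! → 1/2444321880
sum: t=0:+1/2612736000 t=1:−1/20736000 t=2:+1/1658880 t=3:−1/746496 t=4:+1/1658880 t=5:−1/20736000 t=6:+1/2612736000 = -1/4354560
3j²(6 7 7; 0 0 0) = Δ·Π!·Σ² = 1000/138567  (sign +1)
sum: t=1:−1/3483648000 t=2:+1/29030400 t=3:−1/2488320 t=4:+1/1244160 t=5:−1/3317760 t=6:+1/62208000 = 1/6635520
3j²(6 7 7; -1 2 -1) = Δ·Π!·Σ² = 2625/369512  (sign +1)
combine: 4πI² = 2925·1000/138567·2625/369512 = 24609375/164109517
take √, sign +1: I = 0.10923919

0.109239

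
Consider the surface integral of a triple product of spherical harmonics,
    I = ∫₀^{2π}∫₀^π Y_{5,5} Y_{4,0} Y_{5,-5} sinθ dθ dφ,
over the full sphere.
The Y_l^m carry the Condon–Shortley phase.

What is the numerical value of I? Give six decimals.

-0.130198

m-sum 0 ✓  L=14 even ✓  1≤5≤9 ✓
Π(2lᵢ+1) = 11×9×11 = 1089
triangle coeff Δ(5,4,5) = 1/3153150
Σ_t [0,4]: t=0:+1/69120 t=1:−1/1728 t=2:+1/576 t=3:−1/1728 t=4:+1/69120 = 7/11520
(3j)²=2/143 [(5 4 5; 0 0 0)], sign=-1
Σ_t [0,0]: t=0:+1/414720 = 1/414720
(3j)²=2/143 [(5 4 5; 5 0 -5)], sign=+1
⇒ 4πI² = 36/169
I = (-1)√(36/169/(4π)) = -0.13019760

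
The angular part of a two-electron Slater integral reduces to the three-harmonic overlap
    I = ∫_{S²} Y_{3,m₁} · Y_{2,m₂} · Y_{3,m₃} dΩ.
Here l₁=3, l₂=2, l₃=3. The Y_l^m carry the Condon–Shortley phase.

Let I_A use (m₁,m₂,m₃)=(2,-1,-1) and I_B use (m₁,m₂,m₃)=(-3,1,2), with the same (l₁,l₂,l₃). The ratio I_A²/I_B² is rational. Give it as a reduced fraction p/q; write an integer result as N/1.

l's match ⇒ only the (l;m) 3-j factors differ between A and B.
A: triangle coeff Δ(3,2,3) = 1/3780; Σ_t [0,1]: t=0:+1/12 t=1:−1/48 = 1/16; (3j)²=1/28 [(3 2 3; 2 -1 -1)], sign=+1
B: triangle coeff Δ(3,2,3) = 1/3780; Σ_t [2,2]: t=2:+1/48 = 1/48; (3j)²=5/84 [(3 2 3; -3 1 2)], sign=-1
I_A²/I_B² = (1/28)/(5/84) = 3/5

3/5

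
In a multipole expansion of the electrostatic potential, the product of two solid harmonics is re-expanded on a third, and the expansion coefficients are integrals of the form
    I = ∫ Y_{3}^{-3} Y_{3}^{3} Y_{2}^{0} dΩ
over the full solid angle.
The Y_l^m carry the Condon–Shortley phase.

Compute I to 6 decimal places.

0.210261

Rules hold: Σm=0, L=8 even, 0≤2≤6.
N = 7·7·5 = 245
Δ = 4!·2!·2!/9! = 1/3780
Racah Σ t=1..3: t=1:−1/24 t=2:+1/4 t=3:−1/24 = 1/6
⇒ 3j(3 3 2; 0 0 0)² = 4/105, sgn +1
Racah Σ t=4..4: t=4:+1/96 = 1/96
⇒ 3j(3 3 2; -3 3 0)² = 5/84, sgn +1
4πI² = N·(3j₀)²·(3jₘ)² = 5/9
I = +1·√(0.555556/4π) = 0.21026104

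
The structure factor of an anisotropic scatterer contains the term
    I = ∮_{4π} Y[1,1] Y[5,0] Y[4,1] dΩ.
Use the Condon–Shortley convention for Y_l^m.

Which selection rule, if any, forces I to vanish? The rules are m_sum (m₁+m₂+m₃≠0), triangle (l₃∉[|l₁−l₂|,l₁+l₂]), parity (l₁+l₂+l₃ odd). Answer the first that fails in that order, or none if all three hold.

m_sum

azimuthal sum: 1 + 0 + 1 = 2  ✗
4 ≤ 4 ≤ 6 (triangle on l)
L = 1 + 5 + 4 = 10 (even)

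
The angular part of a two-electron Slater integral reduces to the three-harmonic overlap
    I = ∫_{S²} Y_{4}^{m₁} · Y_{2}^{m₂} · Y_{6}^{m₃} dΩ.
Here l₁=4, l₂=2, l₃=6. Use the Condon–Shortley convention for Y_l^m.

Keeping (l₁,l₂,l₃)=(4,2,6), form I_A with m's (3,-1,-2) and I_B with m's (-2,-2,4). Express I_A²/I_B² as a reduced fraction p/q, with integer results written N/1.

16/105

Same 4,2,6: normalisation and zero-m 3j drop out of the ratio.
A: Δ: 0! 8! 4! / 13! → 1/6435; sum: t=0:+1/30240 = 1/30240; 3j²(4 2 6; 3 -1 -2) = Δ·Π!·Σ² = 32/6435  (sign +1)
B: Δ: 0! 8! 4! / 13! → 1/6435; sum: t=0:+1/34560 = 1/34560; 3j²(4 2 6; -2 -2 4) = Δ·Π!·Σ² = 14/429  (sign +1)
I_A²/I_B² = (32/6435)/(14/429) = 16/105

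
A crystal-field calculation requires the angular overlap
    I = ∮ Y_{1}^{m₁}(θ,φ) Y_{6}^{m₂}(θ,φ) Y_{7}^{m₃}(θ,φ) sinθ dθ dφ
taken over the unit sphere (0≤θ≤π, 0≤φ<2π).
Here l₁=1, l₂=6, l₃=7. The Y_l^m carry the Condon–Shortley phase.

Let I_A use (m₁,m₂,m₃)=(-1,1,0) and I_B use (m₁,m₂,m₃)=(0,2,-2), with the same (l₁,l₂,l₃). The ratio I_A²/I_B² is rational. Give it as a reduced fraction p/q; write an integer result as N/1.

7/15

Shared (l₁,l₂,l₃)=(1,6,7): N and (l;000)² cancel in I_A²/I_B².
A: Δ = 0!·2!·12!/15! = 1/1365; Racah Σ t=0..0: t=0:+1/1209600 = 1/1209600; ⇒ 3j(1 6 7; -1 1 0)² = 1/65, sgn -1
B: Δ = 0!·2!·12!/15! = 1/1365; Racah Σ t=0..0: t=0:+1/967680 = 1/967680; ⇒ 3j(1 6 7; 0 2 -2)² = 3/91, sgn -1
I_A²/I_B² = (1/65)/(3/91) = 7/15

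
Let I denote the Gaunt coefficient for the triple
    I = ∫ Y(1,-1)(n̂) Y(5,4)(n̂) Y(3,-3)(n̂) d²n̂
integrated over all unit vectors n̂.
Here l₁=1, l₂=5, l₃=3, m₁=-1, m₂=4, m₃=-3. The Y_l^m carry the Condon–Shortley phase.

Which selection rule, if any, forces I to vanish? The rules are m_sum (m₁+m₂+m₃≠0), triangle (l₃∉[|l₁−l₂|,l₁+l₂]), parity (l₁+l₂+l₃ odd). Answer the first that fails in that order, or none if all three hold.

triangle

azimuthal sum: -1 + 4 − 3 = 0  ✓
4 ≤ 3 ≤ 6 (triangle on l)  ✗
L = 1 + 5 + 3 = 9 (odd)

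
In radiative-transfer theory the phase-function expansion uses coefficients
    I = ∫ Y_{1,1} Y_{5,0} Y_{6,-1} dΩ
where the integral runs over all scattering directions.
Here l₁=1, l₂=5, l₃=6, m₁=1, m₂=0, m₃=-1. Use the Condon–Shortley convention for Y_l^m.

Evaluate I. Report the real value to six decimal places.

Rules hold: Σm=0, L=12 even, 4≤6≤6.
N = 3·11·13 = 429
Δ = 0!·2!·10!/13! = 1/858
Racah Σ t=0..0: t=0:+1/14400 = 1/14400
⇒ 3j(1 5 6; 0 0 0)² = 6/143, sgn +1
Racah Σ t=0..0: t=0:+1/28800 = 1/28800
⇒ 3j(1 5 6; 1 0 -1)² = 7/286, sgn -1
4πI² = N·(3j₀)²·(3jₘ)² = 63/143
I = -1·√(0.440559/4π) = -0.18723944

-0.187239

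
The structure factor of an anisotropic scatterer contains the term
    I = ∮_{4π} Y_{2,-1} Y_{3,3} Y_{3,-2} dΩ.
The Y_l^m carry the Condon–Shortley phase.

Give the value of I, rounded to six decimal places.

Checks pass: Σm=0; 8 even; l₃=3∈[1,5].
(2·2+1)(2·3+1)(2·3+1) = 245
Δ: 2! 2! 4! / 9! → 1/3780
sum: t=0:+1/24 t=1:−1/4 t=2:+1/24 = -1/6
3j²(2 3 3; 0 0 0) = Δ·Π!·Σ² = 4/105  (sign +1)
sum: t=2:+1/48 = 1/48
3j²(2 3 3; -1 3 -2) = Δ·Π!·Σ² = 5/84  (sign -1)
combine: 4πI² = 245·4/105·5/84 = 5/9
take √, sign -1: I = -0.21026104

-0.210261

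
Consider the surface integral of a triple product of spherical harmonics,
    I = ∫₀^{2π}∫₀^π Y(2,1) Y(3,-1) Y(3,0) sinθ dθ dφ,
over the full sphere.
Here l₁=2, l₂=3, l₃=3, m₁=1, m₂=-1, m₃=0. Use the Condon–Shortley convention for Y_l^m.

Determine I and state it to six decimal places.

-0.059471

Rules hold: Σm=0, L=8 even, 1≤3≤5.
N = 5·7·7 = 245
Δ = 2!·2!·4!/9! = 1/3780
Racah Σ t=0..2: t=0:+1/24 t=1:−1/4 t=2:+1/24 = -1/6
⇒ 3j(2 3 3; 0 0 0)² = 4/105, sgn +1
Racah Σ t=0..1: t=0:+1/8 t=1:−1/12 = 1/24
⇒ 3j(2 3 3; 1 -1 0)² = 1/210, sgn -1
4πI² = N·(3j₀)²·(3jₘ)² = 2/45
I = -1·√(0.0444444/4π) = -0.05947080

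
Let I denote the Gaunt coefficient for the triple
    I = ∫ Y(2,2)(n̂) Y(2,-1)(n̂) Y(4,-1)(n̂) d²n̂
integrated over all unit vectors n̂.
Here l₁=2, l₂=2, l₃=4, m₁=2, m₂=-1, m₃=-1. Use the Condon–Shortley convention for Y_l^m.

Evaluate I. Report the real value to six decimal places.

Rules hold: Σm=0, L=8 even, 0≤4≤4.
N = 5·5·9 = 225
Δ = 0!·4!·4!/9! = 1/630
Racah Σ t=0..0: t=0:+1/16 = 1/16
⇒ 3j(2 2 4; 0 0 0)² = 2/35, sgn +1
Racah Σ t=0..0: t=0:+1/144 = 1/144
⇒ 3j(2 2 4; 2 -1 -1)² = 1/126, sgn -1
4πI² = N·(3j₀)²·(3jₘ)² = 5/49
I = -1·√(0.102041/4π) = -0.09011188

-0.090112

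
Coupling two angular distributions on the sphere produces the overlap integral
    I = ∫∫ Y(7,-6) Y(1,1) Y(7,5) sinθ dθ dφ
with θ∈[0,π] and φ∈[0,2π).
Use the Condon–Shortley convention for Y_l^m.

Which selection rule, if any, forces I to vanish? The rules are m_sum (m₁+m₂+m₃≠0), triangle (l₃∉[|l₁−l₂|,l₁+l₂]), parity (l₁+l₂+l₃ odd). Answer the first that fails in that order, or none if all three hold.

parity

m₁+m₂+m₃ = -6 + 1 + 5 = 0  ✓
triangle: |7−1|=6 ≤ l₃=7 ≤ 7+1=8  ✓
parity: l₁+l₂+l₃ = 15 is odd  ✗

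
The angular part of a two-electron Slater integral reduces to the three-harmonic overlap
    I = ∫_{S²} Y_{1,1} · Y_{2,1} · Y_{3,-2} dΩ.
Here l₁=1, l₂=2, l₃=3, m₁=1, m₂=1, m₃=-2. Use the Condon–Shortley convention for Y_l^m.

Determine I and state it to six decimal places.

Checks pass: Σm=0; 6 even; l₃=3∈[1,3].
(2·1+1)(2·2+1)(2·3+1) = 105
Δ: 0! 2! 4! / 7! → 1/105
sum: t=0:+1/4 = 1/4
3j²(1 2 3; 0 0 0) = Δ·Π!·Σ² = 3/35  (sign -1)
sum: t=0:+1/12 = 1/12
3j²(1 2 3; 1 1 -2) = Δ·Π!·Σ² = 2/21  (sign -1)
combine: 4πI² = 105·3/35·2/21 = 6/7
take √, sign +1: I = 0.26116903

0.261169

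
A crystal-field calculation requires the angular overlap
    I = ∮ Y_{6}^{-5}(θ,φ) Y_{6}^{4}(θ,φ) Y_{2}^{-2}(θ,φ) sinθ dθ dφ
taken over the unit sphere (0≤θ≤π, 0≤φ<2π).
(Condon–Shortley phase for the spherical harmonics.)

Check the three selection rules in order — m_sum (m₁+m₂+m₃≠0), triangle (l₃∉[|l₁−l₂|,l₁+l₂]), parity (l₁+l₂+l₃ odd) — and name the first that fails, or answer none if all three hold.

m_sum

azimuthal sum: -5 + 4 − 2 = -3  ✗
0 ≤ 2 ≤ 12 (triangle on l)
L = 6 + 6 + 2 = 14 (even)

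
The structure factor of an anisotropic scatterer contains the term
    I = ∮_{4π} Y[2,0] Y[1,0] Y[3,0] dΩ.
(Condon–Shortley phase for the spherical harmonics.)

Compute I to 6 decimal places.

m-sum 0 ✓  L=6 even ✓  1≤3≤3 ✓
Π(2lᵢ+1) = 5×3×7 = 105
triangle coeff Δ(2,1,3) = 1/105
Σ_t [0,0]: t=0:+1/4 = 1/4
(3j)²=3/35 [(2 1 3; 0 0 0)], sign=-1
(m-triple is (0,0,0) — same symbol as above.)
⇒ 4πI² = 27/35
I = (+1)√(27/35/(4π)) = 0.24776670

0.247767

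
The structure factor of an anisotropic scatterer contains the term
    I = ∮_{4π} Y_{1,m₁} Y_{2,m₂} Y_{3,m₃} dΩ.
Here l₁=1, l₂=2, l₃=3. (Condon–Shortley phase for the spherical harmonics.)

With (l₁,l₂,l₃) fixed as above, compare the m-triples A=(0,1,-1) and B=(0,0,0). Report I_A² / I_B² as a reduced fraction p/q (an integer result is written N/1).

Same 1,2,3: normalisation and zero-m 3j drop out of the ratio.
A: Δ: 0! 2! 4! / 7! → 1/105; sum: t=0:+1/6 = 1/6; 3j²(1 2 3; 0 1 -1) = Δ·Π!·Σ² = 8/105  (sign +1)
B: Δ: 0! 2! 4! / 7! → 1/105; sum: t=0:+1/4 = 1/4; 3j²(1 2 3; 0 0 0) = Δ·Π!·Σ² = 3/35  (sign -1)
I_A²/I_B² = (8/105)/(3/35) = 8/9

8/9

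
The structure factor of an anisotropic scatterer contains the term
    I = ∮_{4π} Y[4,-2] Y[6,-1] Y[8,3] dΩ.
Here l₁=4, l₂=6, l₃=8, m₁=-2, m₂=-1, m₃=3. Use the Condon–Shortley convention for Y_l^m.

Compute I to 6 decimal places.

m-sum 0 ✓  L=18 even ✓  2≤8≤10 ✓
Π(2lᵢ+1) = 9×13×17 = 1989
triangle coeff Δ(4,6,8) = 1/23279256
Σ_t [0,2]: t=0:+1/1658880 t=1:−1/518400 t=2:+1/1658880 = -1/1382400
(3j)²=504/46189 [(4 6 8; 0 0 0)], sign=-1
Σ_t [0,2]: t=0:+1/20736000 t=1:−1/2073600 t=2:+1/2903040 = -13/145152000
(3j)²=13/9044 [(4 6 8; -2 -1 3)], sign=+1
⇒ 4πI² = 2106/67507
I = (-1)√(2106/67507/(4π)) = -0.04982529

-0.049825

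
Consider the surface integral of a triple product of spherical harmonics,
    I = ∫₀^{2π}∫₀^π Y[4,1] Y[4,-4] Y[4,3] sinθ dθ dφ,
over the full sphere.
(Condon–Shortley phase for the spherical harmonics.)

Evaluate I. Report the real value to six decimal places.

-0.168431

Checks pass: Σm=0; 12 even; l₃=4∈[0,8].
(2·4+1)(2·4+1)(2·4+1) = 729
Δ: 4! 4! 4! / 13! → 1/450450
sum: t=0:+1/13824 t=1:−1/216 t=2:+1/64 t=3:−1/216 t=4:+1/13824 = 5/768
3j²(4 4 4; 0 0 0) = Δ·Π!·Σ² = 18/1001  (sign +1)
sum: t=0:+1/3456 = 1/3456
3j²(4 4 4; 1 -4 3) = Δ·Π!·Σ² = 35/1287  (sign -1)
combine: 4πI² = 729·18/1001·35/1287 = 7290/20449
take √, sign -1: I = -0.16843130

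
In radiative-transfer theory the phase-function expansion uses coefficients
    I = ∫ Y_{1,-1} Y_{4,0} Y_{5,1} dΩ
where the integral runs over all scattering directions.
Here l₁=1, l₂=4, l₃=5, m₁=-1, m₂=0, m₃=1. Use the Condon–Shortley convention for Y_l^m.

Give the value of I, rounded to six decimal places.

-0.190188

Rules hold: Σm=0, L=10 even, 3≤5≤5.
N = 3·9·11 = 297
Δ = 0!·2!·8!/11! = 1/495
Racah Σ t=0..0: t=0:+1/576 = 1/576
⇒ 3j(1 4 5; 0 0 0)² = 5/99, sgn -1
Racah Σ t=0..0: t=0:+1/1152 = 1/1152
⇒ 3j(1 4 5; -1 0 1)² = 1/33, sgn +1
4πI² = N·(3j₀)²·(3jₘ)² = 5/11
I = -1·√(0.454545/4π) = -0.19018827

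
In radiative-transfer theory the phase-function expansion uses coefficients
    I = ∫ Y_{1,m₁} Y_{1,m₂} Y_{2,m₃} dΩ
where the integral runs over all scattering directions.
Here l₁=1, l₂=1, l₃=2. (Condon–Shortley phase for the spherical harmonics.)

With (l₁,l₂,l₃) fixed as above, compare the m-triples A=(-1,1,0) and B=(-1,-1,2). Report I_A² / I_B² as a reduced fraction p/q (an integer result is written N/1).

Same 1,1,2: normalisation and zero-m 3j drop out of the ratio.
A: Δ: 0! 2! 2! / 5! → 1/30; sum: t=0:+1/4 = 1/4; 3j²(1 1 2; -1 1 0) = Δ·Π!·Σ² = 1/30  (sign +1)
B: Δ: 0! 2! 2! / 5! → 1/30; sum: t=0:+1/4 = 1/4; 3j²(1 1 2; -1 -1 2) = Δ·Π!·Σ² = 1/5  (sign +1)
I_A²/I_B² = (1/30)/(1/5) = 1/6

1/6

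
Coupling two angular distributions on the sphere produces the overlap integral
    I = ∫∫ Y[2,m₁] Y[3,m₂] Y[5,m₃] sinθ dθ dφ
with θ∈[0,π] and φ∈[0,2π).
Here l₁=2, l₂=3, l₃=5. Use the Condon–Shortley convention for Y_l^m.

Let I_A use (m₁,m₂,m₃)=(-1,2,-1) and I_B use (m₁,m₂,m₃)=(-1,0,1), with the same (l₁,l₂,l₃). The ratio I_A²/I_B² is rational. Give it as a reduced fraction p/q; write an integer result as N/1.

Same 2,3,5: normalisation and zero-m 3j drop out of the ratio.
A: Δ: 0! 4! 6! / 11! → 1/2310; sum: t=0:+1/720 = 1/720; 3j²(2 3 5; -1 2 -1) = Δ·Π!·Σ² = 4/385  (sign +1)
B: Δ: 0! 4! 6! / 11! → 1/2310; sum: t=0:+1/216 = 1/216; 3j²(2 3 5; -1 0 1) = Δ·Π!·Σ² = 8/231  (sign +1)
I_A²/I_B² = (4/385)/(8/231) = 3/10

3/10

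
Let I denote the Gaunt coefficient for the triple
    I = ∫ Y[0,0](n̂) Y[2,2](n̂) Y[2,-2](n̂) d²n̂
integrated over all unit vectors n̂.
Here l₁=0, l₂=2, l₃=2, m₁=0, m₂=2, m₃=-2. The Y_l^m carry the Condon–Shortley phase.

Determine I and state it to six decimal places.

0.282095

Checks pass: Σm=0; 4 even; l₃=2∈[2,2].
(2·0+1)(2·2+1)(2·2+1) = 25
Δ: 0! 0! 4! / 5! → 1/5
sum: t=0:+1/4 = 1/4
3j²(0 2 2; 0 0 0) = Δ·Π!·Σ² = 1/5  (sign +1)
sum: t=0:+1/24 = 1/24
3j²(0 2 2; 0 2 -2) = Δ·Π!·Σ² = 1/5  (sign +1)
combine: 4πI² = 25·1/5·1/5 = 1/1
take √, sign +1: I = 0.28209479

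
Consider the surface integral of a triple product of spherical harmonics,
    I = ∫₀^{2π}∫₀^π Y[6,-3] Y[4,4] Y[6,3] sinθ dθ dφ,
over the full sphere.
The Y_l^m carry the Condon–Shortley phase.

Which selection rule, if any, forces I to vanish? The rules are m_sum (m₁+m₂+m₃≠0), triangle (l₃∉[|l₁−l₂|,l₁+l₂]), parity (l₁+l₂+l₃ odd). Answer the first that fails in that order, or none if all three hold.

azimuthal sum: -3 + 4 + 3 = 4  ✗
2 ≤ 6 ≤ 10 (triangle on l)
L = 6 + 4 + 6 = 16 (even)

m_sum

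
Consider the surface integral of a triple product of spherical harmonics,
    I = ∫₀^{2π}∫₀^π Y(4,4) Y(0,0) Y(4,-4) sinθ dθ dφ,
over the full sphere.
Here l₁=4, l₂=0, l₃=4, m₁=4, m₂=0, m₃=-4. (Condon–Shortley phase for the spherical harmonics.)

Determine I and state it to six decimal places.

0.282095

Rules hold: Σm=0, L=8 even, 4≤4≤4.
N = 9·1·9 = 81
Δ = 0!·8!·0!/9! = 1/9
Racah Σ t=0..0: t=0:+1/576 = 1/576
⇒ 3j(4 0 4; 0 0 0)² = 1/9, sgn +1
Racah Σ t=0..0: t=0:+1/40320 = 1/40320
⇒ 3j(4 0 4; 4 0 -4)² = 1/9, sgn +1
4πI² = N·(3j₀)²·(3jₘ)² = 1/1
I = +1·√(1/4π) = 0.28209479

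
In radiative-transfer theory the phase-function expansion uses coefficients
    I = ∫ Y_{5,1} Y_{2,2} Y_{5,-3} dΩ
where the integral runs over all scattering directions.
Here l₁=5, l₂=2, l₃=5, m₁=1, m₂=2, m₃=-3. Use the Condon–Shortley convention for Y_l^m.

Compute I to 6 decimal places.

0.171169

Rules hold: Σm=0, L=12 even, 3≤5≤7.
N = 11·5·11 = 605
Δ = 2!·8!·2!/13! = 1/38610
Racah Σ t=0..2: t=0:+1/2880 t=1:−1/576 t=2:+1/2880 = -1/960
⇒ 3j(5 2 5; 0 0 0)² = 10/429, sgn +1
Racah Σ t=2..2: t=2:+1/5760 = 1/5760
⇒ 3j(5 2 5; 1 2 -3)² = 56/2145, sgn +1
4πI² = N·(3j₀)²·(3jₘ)² = 560/1521
I = +1·√(0.368179/4π) = 0.17116875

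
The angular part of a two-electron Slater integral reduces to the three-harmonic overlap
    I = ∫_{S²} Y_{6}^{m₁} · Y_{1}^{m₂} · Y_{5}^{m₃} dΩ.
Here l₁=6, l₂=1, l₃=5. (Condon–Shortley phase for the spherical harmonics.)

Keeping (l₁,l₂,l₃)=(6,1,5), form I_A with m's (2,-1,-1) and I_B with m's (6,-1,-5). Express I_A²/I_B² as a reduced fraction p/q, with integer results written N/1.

l's match ⇒ only the (l;m) 3-j factors differ between A and B.
A: triangle coeff Δ(6,1,5) = 1/858; Σ_t [0,0]: t=0:+1/34560 = 1/34560; (3j)²=14/429 [(6 1 5; 2 -1 -1)], sign=+1
B: triangle coeff Δ(6,1,5) = 1/858; Σ_t [0,0]: t=0:+1/7257600 = 1/7257600; (3j)²=1/13 [(6 1 5; 6 -1 -5)], sign=+1
I_A²/I_B² = (14/429)/(1/13) = 14/33

14/33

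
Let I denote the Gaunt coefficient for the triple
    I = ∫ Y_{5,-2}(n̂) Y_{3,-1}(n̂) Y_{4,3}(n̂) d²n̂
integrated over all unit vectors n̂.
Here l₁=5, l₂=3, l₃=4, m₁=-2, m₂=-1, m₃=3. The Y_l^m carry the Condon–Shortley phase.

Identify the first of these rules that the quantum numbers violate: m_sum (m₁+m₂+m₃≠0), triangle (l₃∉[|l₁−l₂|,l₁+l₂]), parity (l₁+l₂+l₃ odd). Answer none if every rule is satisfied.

azimuthal sum: -2 − 1 + 3 = 0  ✓
2 ≤ 4 ≤ 8 (triangle on l)  ✓
L = 5 + 3 + 4 = 12 (even)  ✓

none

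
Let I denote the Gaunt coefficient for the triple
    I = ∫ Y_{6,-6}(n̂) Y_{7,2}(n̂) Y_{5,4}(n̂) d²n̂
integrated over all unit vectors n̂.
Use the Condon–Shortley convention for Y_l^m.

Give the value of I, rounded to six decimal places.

Checks pass: Σm=0; 18 even; l₃=5∈[1,13].
(2·6+1)(2·7+1)(2·5+1) = 2145
Δ: 8! 4! 6! / 19! → 1/174594420
sum: t=2:+1/4147200 t=3:−1/207360 t=4:+1/82944 t=5:−1/207360 t=6:+1/4147200 = 1/345600
3j²(6 7 5; 0 0 0) = Δ·Π!·Σ² = 420/46189  (sign -1)
sum: t=8:+1/116121600 = 1/116121600
3j²(6 7 5; -6 2 4) = Δ·Π!·Σ² = 27/8398  (sign -1)
combine: 4πI² = 2145·420/46189·27/8398 = 85050/1356277
take √, sign +1: I = 0.07064119

0.070641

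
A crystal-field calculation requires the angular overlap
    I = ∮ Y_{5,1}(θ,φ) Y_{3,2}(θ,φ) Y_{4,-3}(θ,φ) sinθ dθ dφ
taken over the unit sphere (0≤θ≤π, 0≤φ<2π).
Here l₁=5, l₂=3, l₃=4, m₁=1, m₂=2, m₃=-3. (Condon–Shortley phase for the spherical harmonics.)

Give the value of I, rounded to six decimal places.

Checks pass: Σm=0; 12 even; l₃=4∈[2,8].
(2·5+1)(2·3+1)(2·4+1) = 693
Δ: 4! 6! 2! / 13! → 1/180180
sum: t=1:−1/576 t=2:+1/144 t=3:−1/576 = 1/288
3j²(5 3 4; 0 0 0) = Δ·Π!·Σ² = 20/1001  (sign +1)
sum: t=3:−1/1440 t=4:+1/17280 = -11/17280
3j²(5 3 4; 1 2 -3) = Δ·Π!·Σ² = 11/468  (sign +1)
combine: 4πI² = 693·20/1001·11/468 = 55/169
take √, sign +1: I = 0.16092854

0.160929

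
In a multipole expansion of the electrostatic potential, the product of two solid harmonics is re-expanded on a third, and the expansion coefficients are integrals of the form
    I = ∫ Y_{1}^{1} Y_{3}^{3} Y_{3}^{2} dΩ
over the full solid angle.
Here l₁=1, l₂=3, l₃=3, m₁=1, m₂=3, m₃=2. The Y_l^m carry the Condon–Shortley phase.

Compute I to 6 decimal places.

0.000000

Σmᵢ = 6 ≠ 0, so the φ-integral vanishes; I = 0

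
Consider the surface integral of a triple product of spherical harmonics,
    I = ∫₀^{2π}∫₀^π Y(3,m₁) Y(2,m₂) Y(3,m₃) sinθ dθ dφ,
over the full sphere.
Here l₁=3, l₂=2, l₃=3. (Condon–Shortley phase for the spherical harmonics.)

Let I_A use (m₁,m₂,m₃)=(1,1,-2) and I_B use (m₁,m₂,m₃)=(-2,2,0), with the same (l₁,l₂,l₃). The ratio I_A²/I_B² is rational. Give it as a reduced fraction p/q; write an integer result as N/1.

3/4

Shared (l₁,l₂,l₃)=(3,2,3): N and (l;000)² cancel in I_A²/I_B².
A: Δ = 2!·4!·2!/9! = 1/3780; Racah Σ t=1..2: t=1:−1/12 t=2:+1/48 = -1/16; ⇒ 3j(3 2 3; 1 1 -2)² = 1/28, sgn +1
B: Δ = 2!·4!·2!/9! = 1/3780; Racah Σ t=2..2: t=2:+1/24 = 1/24; ⇒ 3j(3 2 3; -2 2 0)² = 1/21, sgn -1
I_A²/I_B² = (1/28)/(1/21) = 3/4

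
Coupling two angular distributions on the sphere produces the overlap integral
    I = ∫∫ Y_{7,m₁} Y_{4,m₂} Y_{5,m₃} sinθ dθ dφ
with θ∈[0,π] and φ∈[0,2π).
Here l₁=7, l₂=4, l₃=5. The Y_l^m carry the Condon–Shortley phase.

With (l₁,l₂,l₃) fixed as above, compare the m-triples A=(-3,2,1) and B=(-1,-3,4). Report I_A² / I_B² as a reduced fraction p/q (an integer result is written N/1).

338/529

Shared (l₁,l₂,l₃)=(7,4,5): N and (l;000)² cancel in I_A²/I_B².
A: Δ = 6!·8!·2!/17! = 1/6126120; Racah Σ t=4..6: t=4:+1/138240 t=5:−1/86400 t=6:+1/829440 = -13/4147200; ⇒ 3j(7 4 5; -3 2 1)² = 13/3740, sgn -1
B: Δ = 6!·8!·2!/17! = 1/6126120; Racah Σ t=0..1: t=0:+1/29030400 t=1:−1/1209600 = -23/29030400; ⇒ 3j(7 4 5; -1 -3 4)² = 529/97240, sgn +1
I_A²/I_B² = (13/3740)/(529/97240) = 338/529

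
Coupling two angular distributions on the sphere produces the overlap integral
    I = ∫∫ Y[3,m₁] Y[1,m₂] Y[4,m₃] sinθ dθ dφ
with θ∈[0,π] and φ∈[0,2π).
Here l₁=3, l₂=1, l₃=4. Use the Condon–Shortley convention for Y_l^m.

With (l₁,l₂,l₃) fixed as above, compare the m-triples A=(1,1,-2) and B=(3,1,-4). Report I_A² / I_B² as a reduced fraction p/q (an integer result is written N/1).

Shared (l₁,l₂,l₃)=(3,1,4): N and (l;000)² cancel in I_A²/I_B².
A: Δ = 0!·6!·2!/9! = 1/252; Racah Σ t=0..0: t=0:+1/96 = 1/96; ⇒ 3j(3 1 4; 1 1 -2)² = 5/84, sgn +1
B: Δ = 0!·6!·2!/9! = 1/252; Racah Σ t=0..0: t=0:+1/1440 = 1/1440; ⇒ 3j(3 1 4; 3 1 -4)² = 1/9, sgn +1
I_A²/I_B² = (5/84)/(1/9) = 15/28

15/28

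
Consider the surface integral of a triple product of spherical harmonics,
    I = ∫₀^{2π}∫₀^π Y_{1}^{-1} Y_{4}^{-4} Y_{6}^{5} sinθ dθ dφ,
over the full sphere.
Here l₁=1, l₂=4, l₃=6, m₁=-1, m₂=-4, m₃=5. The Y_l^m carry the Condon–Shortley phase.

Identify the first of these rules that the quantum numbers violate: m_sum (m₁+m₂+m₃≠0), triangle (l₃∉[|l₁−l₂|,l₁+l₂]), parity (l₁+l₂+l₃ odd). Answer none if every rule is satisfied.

m₁+m₂+m₃ = -1 − 4 + 5 = 0  ✓
triangle: |1−4|=3 ≤ l₃=6 ≤ 1+4=5  ✗
parity: l₁+l₂+l₃ = 11 is odd

triangle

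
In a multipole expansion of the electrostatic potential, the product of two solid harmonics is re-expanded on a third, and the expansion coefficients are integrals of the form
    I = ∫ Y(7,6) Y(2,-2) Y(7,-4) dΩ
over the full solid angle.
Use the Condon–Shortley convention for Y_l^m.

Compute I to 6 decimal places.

-0.106948

Rules hold: Σm=0, L=16 even, 5≤7≤9.
N = 15·5·15 = 1125
Δ = 2!·12!·2!/17! = 1/185640
Racah Σ t=0..2: t=0:+1/2419200 t=1:−1/518400 t=2:+1/2419200 = -1/907200
⇒ 3j(7 2 7; 0 0 0)² = 56/3315, sgn +1
Racah Σ t=0..0: t=0:+1/159667200 = 1/159667200
⇒ 3j(7 2 7; 6 -2 -4)² = 9/1190, sgn -1
4πI² = N·(3j₀)²·(3jₘ)² = 540/3757
I = -1·√(0.143732/4π) = -0.10694768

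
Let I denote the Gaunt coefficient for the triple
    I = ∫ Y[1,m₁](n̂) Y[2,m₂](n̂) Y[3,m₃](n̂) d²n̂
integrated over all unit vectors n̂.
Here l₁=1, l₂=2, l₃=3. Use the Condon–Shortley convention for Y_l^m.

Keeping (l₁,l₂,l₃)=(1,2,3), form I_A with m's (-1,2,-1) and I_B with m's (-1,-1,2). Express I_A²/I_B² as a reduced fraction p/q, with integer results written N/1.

Shared (l₁,l₂,l₃)=(1,2,3): N and (l;000)² cancel in I_A²/I_B².
A: Δ = 0!·2!·4!/7! = 1/105; Racah Σ t=0..0: t=0:+1/48 = 1/48; ⇒ 3j(1 2 3; -1 2 -1)² = 1/105, sgn +1
B: Δ = 0!·2!·4!/7! = 1/105; Racah Σ t=0..0: t=0:+1/12 = 1/12; ⇒ 3j(1 2 3; -1 -1 2)² = 2/21, sgn -1
I_A²/I_B² = (1/105)/(2/21) = 1/10

1/10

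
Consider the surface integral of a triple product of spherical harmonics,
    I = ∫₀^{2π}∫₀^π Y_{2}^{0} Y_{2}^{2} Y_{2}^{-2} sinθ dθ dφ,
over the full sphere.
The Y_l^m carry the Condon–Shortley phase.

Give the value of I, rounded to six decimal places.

-0.180224

m-sum 0 ✓  L=6 even ✓  0≤2≤4 ✓
Π(2lᵢ+1) = 5×5×5 = 125
triangle coeff Δ(2,2,2) = 1/630
Σ_t [0,2]: t=0:+1/8 t=1:−1/1 t=2:+1/8 = -3/4
(3j)²=2/35 [(2 2 2; 0 0 0)], sign=-1
Σ_t [2,2]: t=2:+1/8 = 1/8
(3j)²=2/35 [(2 2 2; 0 2 -2)], sign=+1
⇒ 4πI² = 20/49
I = (-1)√(20/49/(4π)) = -0.18022375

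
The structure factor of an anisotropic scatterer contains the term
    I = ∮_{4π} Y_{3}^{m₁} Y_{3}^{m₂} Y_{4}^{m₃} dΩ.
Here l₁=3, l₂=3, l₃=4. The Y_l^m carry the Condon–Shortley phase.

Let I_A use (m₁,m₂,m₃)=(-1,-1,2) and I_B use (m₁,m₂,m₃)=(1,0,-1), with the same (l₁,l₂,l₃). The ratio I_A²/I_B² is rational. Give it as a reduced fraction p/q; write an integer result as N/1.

8/3

Shared (l₁,l₂,l₃)=(3,3,4): N and (l;000)² cancel in I_A²/I_B².
A: Δ = 2!·4!·4!/11! = 1/34650; Racah Σ t=0..2: t=0:+1/192 t=1:−1/36 t=2:+1/192 = -5/288; ⇒ 3j(3 3 4; -1 -1 2)² = 20/693, sgn -1
B: Δ = 2!·4!·4!/11! = 1/34650; Racah Σ t=0..2: t=0:+1/48 t=1:−1/24 t=2:+1/288 = -5/288; ⇒ 3j(3 3 4; 1 0 -1)² = 5/462, sgn +1
I_A²/I_B² = (20/693)/(5/462) = 8/3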